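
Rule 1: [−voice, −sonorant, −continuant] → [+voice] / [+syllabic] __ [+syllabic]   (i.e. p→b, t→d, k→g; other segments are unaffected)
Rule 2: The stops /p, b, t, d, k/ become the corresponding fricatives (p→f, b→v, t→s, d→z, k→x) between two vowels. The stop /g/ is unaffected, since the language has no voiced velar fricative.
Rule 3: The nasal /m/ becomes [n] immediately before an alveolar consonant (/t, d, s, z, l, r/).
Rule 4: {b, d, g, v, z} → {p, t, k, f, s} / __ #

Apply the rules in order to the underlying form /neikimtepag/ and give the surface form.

Rule 1 (intervocalic voicing): /k/ is a voiceless stop between vowels /i/ and /i/, so it voices to [g]. /p/ is a voiceless stop between vowels /e/ and /a/, so it voices to [b]. /neikimtepag/ → neigimtebag.
Rule 2 (intervocalic spirantization): /b/ is a stop between vowels /e/ and /a/, so it spirantizes to the fricative [v]. /neigimtebag/ → neigimtevag.
Rule 3 (nasal place assimilation): /m/ precedes the alveolar consonant /t/, so it assimilates in place to [n]. /neigimtevag/ → neigintevag.
Rule 4 (final devoicing): /g/ is a voiced obstruent in word-final position, so it devoices to [k]. /neigintevag/ → neigintevak.

neigintevak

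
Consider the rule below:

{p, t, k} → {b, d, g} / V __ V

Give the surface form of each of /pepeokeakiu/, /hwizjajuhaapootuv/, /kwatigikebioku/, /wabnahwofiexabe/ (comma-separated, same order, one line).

pebeogeagiu, hwizjajuhaabooduv, kwadigigebiogu, wabnahwofiexabe

/pepeokeakiu/: /p/ is a voiceless stop between vowels /e/ and /e/, so it voices to [b]. /k/ is a voiceless stop between vowels /o/ and /e/, so it voices to [g]. /k/ is a voiceless stop between vowels /a/ and /i/, so it voices to [g]. → [pebeogeagiu].
/hwizjajuhaapootuv/: /p/ is a voiceless stop between vowels /a/ and /o/, so it voices to [b]. /t/ is a voiceless stop between vowels /o/ and /u/, so it voices to [d]. → [hwizjajuhaabooduv].
/kwatigikebioku/: /t/ is a voiceless stop between vowels /a/ and /i/, so it voices to [d]. /k/ is a voiceless stop between vowels /i/ and /e/, so it voices to [g]. /k/ is a voiceless stop between vowels /o/ and /u/, so it voices to [g]. → [kwadigigebiogu].
/wabnahwofiexabe/: the rule's environment is not met; surfaces unchanged as [wabnahwofiexabe].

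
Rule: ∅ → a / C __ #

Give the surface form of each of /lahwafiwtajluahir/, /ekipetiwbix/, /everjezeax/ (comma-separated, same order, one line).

lahwafiwtajluahira, ekipetiwbixa, everjezeaxa

/lahwafiwtajluahir/: the form ends in the consonant /r/, so [a] is inserted word-finally. → [lahwafiwtajluahira].
/ekipetiwbix/: the form ends in the consonant /x/, so [a] is inserted word-finally. → [ekipetiwbixa].
/everjezeax/: the form ends in the consonant /x/, so [a] is inserted word-finally. → [everjezeaxa].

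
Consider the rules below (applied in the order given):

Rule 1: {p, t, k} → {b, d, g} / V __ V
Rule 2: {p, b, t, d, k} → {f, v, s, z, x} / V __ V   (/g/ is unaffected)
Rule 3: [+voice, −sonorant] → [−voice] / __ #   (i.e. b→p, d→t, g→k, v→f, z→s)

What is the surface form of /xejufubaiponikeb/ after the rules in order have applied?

xejufuvaivonigep

Rule 1 (intervocalic voicing): /p/ is a voiceless stop between vowels /i/ and /o/, so it voices to [b]. /k/ is a voiceless stop between vowels /i/ and /e/, so it voices to [g]. /xejufubaiponikeb/ → xejufubaibonigeb.
Rule 2 (intervocalic spirantization): /b/ is a stop between vowels /u/ and /a/, so it spirantizes to the fricative [v]. /b/ is a stop between vowels /i/ and /o/, so it spirantizes to the fricative [v]. /xejufubaibonigeb/ → xejufuvaivonigeb.
Rule 3 (final devoicing): /b/ is a voiced obstruent in word-final position, so it devoices to [p]. /xejufuvaivonigeb/ → xejufuvaivonigep.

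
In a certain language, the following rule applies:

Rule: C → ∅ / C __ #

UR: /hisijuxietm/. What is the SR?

/m/ is the second consonant of a word-final cluster /tm/, so it deletes.
The other instances of /h/, /s/, /j/, /x/, /t/ do not occur in the required environment and remain unchanged.
Surface form: [hisijuxiet].

hisijuxiet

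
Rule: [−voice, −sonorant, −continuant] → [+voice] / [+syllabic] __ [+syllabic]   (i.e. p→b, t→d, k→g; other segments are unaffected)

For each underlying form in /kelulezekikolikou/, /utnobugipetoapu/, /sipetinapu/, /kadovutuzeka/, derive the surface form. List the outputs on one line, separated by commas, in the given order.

/kelulezekikolikou/: /k/ is a voiceless stop between vowels /e/ and /i/, so it voices to [g]. /k/ is a voiceless stop between vowels /i/ and /o/, so it voices to [g]. /k/ is a voiceless stop between vowels /i/ and /o/, so it voices to [g]. → [kelulezegigoligou].
/utnobugipetoapu/: /p/ is a voiceless stop between vowels /i/ and /e/, so it voices to [b]. /t/ is a voiceless stop between vowels /e/ and /o/, so it voices to [d]. /p/ is a voiceless stop between vowels /a/ and /u/, so it voices to [b]. → [utnobugibedoabu].
/sipetinapu/: /p/ is a voiceless stop between vowels /i/ and /e/, so it voices to [b]. /t/ is a voiceless stop between vowels /e/ and /i/, so it voices to [d]. /p/ is a voiceless stop between vowels /a/ and /u/, so it voices to [b]. → [sibedinabu].
/kadovutuzeka/: /t/ is a voiceless stop between vowels /u/ and /u/, so it voices to [d]. /k/ is a voiceless stop between vowels /e/ and /a/, so it voices to [g]. → [kadovuduzega].

kelulezegigoligou, utnobugibedoabu, sibedinabu, kadovuduzega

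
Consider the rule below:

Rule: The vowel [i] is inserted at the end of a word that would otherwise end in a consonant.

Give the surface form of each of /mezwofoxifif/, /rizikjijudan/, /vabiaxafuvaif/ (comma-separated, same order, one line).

mezwofoxififi, rizikjijudani, vabiaxafuvaifi

/mezwofoxifif/: the form ends in the consonant /f/, so [i] is inserted word-finally. → [mezwofoxififi].
/rizikjijudan/: the form ends in the consonant /n/, so [i] is inserted word-finally. → [rizikjijudani].
/vabiaxafuvaif/: the form ends in the consonant /f/, so [i] is inserted word-finally. → [vabiaxafuvaifi].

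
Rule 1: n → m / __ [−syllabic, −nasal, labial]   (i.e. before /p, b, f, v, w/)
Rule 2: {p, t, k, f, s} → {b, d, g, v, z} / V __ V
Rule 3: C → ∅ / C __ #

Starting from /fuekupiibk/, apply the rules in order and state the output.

fuegubiib

Rule 1 (nasal place assimilation): no segment meets the environment; /fuekupiibk/ is unchanged.
Rule 2 (intervocalic voicing): /k/ is a voiceless obstruent between vowels /e/ and /u/, so it voices to [g]. /p/ is a voiceless obstruent between vowels /u/ and /i/, so it voices to [b]. /fuekupiibk/ → fuegubiibk.
Rule 3 (final cluster simplification): /k/ is the second consonant of a word-final cluster /bk/, so it deletes. /fuegubiibk/ → fuegubiib.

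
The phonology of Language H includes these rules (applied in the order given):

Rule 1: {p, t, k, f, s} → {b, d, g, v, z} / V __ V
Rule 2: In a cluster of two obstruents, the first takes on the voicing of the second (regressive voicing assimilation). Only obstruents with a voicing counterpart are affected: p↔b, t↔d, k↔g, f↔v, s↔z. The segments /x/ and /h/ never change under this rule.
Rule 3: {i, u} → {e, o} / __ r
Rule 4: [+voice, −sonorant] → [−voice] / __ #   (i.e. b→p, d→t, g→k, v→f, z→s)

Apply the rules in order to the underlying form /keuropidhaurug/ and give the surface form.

Rule 1 (intervocalic voicing): /p/ is a voiceless obstruent between vowels /o/ and /i/, so it voices to [b]. /keuropidhaurug/ → keurobidhaurug.
Rule 2 (regressive voicing assimilation): /d/ precedes the voiceless obstruent /h/, so it devoices to [t] by assimilation. /keurobidhaurug/ → keurobithaurug.
Rule 3 (pre-rhotic lowering): /u/ is a high vowel immediately before /r/, so it lowers to [o]. /u/ is a high vowel immediately before /r/, so it lowers to [o]. /keurobithaurug/ → keorobithaorug.
Rule 4 (final devoicing): /g/ is a voiced obstruent in word-final position, so it devoices to [k]. /keorobithaorug/ → keorobithaoruk.

keorobithaoruk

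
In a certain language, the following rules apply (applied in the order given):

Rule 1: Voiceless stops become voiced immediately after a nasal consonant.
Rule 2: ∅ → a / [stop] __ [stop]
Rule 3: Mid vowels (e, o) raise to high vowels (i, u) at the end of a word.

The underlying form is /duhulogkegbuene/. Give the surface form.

duhulogakegabueni

Rule 1 (post-nasal voicing): no segment meets the environment; /duhulogkegbuene/ is unchanged.
Rule 2 (stop-cluster a-epenthesis): /g/ and /k/ form a stop–stop cluster, so [a] is inserted between them. /g/ and /b/ form a stop–stop cluster, so [a] is inserted between them. /duhulogkegbuene/ → duhulogakegabuene.
Rule 3 (final vowel raising): /e/ is a mid vowel in word-final position, so it raises to [i]. /duhulogakegabuene/ → duhulogakegabueni.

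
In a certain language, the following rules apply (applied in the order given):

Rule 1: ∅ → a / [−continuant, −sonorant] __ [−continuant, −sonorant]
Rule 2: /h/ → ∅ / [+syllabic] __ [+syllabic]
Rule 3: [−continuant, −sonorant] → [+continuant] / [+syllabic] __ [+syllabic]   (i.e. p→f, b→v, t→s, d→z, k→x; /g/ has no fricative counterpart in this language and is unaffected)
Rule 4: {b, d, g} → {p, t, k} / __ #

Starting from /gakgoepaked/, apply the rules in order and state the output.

Rule 1 (stop-cluster a-epenthesis): /k/ and /g/ form a stop–stop cluster, so [a] is inserted between them. /gakgoepaked/ → gakagoepaked.
Rule 2 (intervocalic h-deletion): no segment meets the environment; /gakagoepaked/ is unchanged.
Rule 3 (intervocalic spirantization): /k/ is a stop between vowels /a/ and /a/, so it spirantizes to the fricative [x]. /p/ is a stop between vowels /e/ and /a/, so it spirantizes to the fricative [f]. /k/ is a stop between vowels /a/ and /e/, so it spirantizes to the fricative [x]. /gakagoepaked/ → gaxagoefaxed.
Rule 4 (final devoicing): /d/ is a voiced stop in word-final position, so it devoices to [t]. /gaxagoefaxed/ → gaxagoefaxet.

gaxagoefaxet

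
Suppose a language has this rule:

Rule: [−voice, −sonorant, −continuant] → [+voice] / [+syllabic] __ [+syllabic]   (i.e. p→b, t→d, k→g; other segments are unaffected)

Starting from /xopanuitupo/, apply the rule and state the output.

xobanuidubo

/p/ is a voiceless stop between vowels /o/ and /a/, so it voices to [b].
/t/ is a voiceless stop between vowels /i/ and /u/, so it voices to [d].
/p/ is a voiceless stop between vowels /u/ and /o/, so it voices to [b].
Surface form: [xobanuidubo].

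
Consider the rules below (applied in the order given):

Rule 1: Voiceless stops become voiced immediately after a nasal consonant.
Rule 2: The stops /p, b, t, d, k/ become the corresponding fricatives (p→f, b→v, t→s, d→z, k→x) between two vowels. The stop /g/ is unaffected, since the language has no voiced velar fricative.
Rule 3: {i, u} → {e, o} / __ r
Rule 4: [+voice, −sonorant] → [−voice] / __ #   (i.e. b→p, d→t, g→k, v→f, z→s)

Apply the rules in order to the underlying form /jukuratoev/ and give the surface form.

Rule 1 (post-nasal voicing): no segment meets the environment; /jukuratoev/ is unchanged.
Rule 2 (intervocalic spirantization): /k/ is a stop between vowels /u/ and /u/, so it spirantizes to the fricative [x]. /t/ is a stop between vowels /a/ and /o/, so it spirantizes to the fricative [s]. /jukuratoev/ → juxurasoev.
Rule 3 (pre-rhotic lowering): /u/ is a high vowel immediately before /r/, so it lowers to [o]. /juxurasoev/ → juxorasoev.
Rule 4 (final devoicing): /v/ is a voiced obstruent in word-final position, so it devoices to [f]. /juxorasoev/ → juxorasoef.

juxorasoef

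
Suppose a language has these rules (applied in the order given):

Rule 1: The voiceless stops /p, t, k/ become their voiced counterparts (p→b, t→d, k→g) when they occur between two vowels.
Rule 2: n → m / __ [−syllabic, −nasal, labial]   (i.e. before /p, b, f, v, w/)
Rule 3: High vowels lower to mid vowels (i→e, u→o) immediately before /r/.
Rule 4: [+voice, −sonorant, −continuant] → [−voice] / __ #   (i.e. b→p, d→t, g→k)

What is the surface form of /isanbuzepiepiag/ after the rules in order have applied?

isambuzebiebiak

Rule 1 (intervocalic voicing): /p/ is a voiceless stop between vowels /e/ and /i/, so it voices to [b]. /p/ is a voiceless stop between vowels /e/ and /i/, so it voices to [b]. /isanbuzepiepiag/ → isanbuzebiebiag.
Rule 2 (nasal place assimilation): /n/ precedes the labial consonant /b/, so it assimilates in place to [m]. /isanbuzebiebiag/ → isambuzebiebiag.
Rule 3 (pre-rhotic lowering): no segment meets the environment; /isambuzebiebiag/ is unchanged.
Rule 4 (final devoicing): /g/ is a voiced stop in word-final position, so it devoices to [k]. /isambuzebiebiag/ → isambuzebiebiak.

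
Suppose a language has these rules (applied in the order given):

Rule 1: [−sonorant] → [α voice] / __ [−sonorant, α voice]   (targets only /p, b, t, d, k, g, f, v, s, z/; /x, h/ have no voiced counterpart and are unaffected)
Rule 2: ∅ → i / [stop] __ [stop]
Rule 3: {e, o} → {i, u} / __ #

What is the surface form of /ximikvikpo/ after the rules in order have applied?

Rule 1 (regressive voicing assimilation): /k/ precedes the voiced obstruent /v/, so it voices to [g] by assimilation. /ximikvikpo/ → ximigvikpo.
Rule 2 (stop-cluster i-epenthesis): /k/ and /p/ form a stop–stop cluster, so [i] is inserted between them. /ximigvikpo/ → ximigvikipo.
Rule 3 (final vowel raising): /o/ is a mid vowel in word-final position, so it raises to [u]. /ximigvikipo/ → ximigvikipu.

ximigvikipu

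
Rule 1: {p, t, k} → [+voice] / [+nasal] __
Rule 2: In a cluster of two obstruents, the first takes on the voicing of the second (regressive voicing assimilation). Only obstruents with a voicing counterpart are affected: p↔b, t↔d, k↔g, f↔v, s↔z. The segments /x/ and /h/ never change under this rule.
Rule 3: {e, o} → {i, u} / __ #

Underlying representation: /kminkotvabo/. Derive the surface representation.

Rule 1 (post-nasal voicing): /k/ is a voiceless stop immediately after the nasal /n/, so it voices to [g]. /kminkotvabo/ → kmingotvabo.
Rule 2 (regressive voicing assimilation): /t/ precedes the voiced obstruent /v/, so it voices to [d] by assimilation. /kmingotvabo/ → kmingodvabo.
Rule 3 (final vowel raising): /o/ is a mid vowel in word-final position, so it raises to [u]. /kmingodvabo/ → kmingodvabu.

kmingodvabu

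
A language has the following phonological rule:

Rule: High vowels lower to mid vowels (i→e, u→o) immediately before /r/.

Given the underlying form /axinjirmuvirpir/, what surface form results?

Scanning /axinjirmuvirpir/: /i/ at position 3 is not in the conditioning environment; /i/ is a high vowel immediately before /r/, so it lowers to [e]; /u/ at position 9 is not in the conditioning environment; /i/ is a high vowel immediately before /r/, so it lowers to [e]; /i/ is a high vowel immediately before /r/, so it lowers to [e].
Result: [axinjermuverper].

axinjermuverper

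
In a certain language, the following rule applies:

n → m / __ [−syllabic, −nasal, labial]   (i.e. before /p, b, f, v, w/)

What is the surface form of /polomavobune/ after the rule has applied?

No segment of /polomavobune/ meets the structural description of the rule, so the form surfaces unchanged.

polomavobune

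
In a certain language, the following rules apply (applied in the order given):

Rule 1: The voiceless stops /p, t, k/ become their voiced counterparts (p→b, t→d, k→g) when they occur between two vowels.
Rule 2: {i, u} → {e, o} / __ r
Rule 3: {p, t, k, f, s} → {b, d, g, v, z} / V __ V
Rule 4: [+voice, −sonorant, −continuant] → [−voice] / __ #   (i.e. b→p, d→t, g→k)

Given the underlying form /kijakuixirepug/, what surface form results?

Rule 1 (intervocalic voicing): /k/ is a voiceless stop between vowels /a/ and /u/, so it voices to [g]. /p/ is a voiceless stop between vowels /e/ and /u/, so it voices to [b]. /kijakuixirepug/ → kijaguixirebug.
Rule 2 (pre-rhotic lowering): /i/ is a high vowel immediately before /r/, so it lowers to [e]. /kijaguixirebug/ → kijaguixerebug.
Rule 3 (intervocalic voicing): no segment meets the environment; /kijaguixerebug/ is unchanged.
Rule 4 (final devoicing): /g/ is a voiced stop in word-final position, so it devoices to [k]. /kijaguixerebug/ → kijaguixerebuk.

kijaguixerebuk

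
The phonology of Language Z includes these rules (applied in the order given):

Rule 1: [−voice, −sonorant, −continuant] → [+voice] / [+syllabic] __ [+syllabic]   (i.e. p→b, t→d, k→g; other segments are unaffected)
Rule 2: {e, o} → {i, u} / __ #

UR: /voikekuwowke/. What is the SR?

voigeguwowki

Rule 1 (intervocalic voicing): /k/ is a voiceless stop between vowels /i/ and /e/, so it voices to [g]. /k/ is a voiceless stop between vowels /e/ and /u/, so it voices to [g]. /voikekuwowke/ → voigeguwowke.
Rule 2 (final vowel raising): /e/ is a mid vowel in word-final position, so it raises to [i]. /voigeguwowke/ → voigeguwowki.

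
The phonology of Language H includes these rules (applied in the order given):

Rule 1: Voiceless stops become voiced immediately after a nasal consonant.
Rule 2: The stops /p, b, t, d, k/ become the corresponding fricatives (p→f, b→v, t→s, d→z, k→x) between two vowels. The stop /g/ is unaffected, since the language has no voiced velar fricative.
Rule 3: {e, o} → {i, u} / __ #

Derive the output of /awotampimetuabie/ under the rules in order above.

awosambimesuavii

Rule 1 (post-nasal voicing): /p/ is a voiceless stop immediately after the nasal /m/, so it voices to [b]. /awotampimetuabie/ → awotambimetuabie.
Rule 2 (intervocalic spirantization): /t/ is a stop between vowels /o/ and /a/, so it spirantizes to the fricative [s]. /t/ is a stop between vowels /e/ and /u/, so it spirantizes to the fricative [s]. /b/ is a stop between vowels /a/ and /i/, so it spirantizes to the fricative [v]. /awotambimetuabie/ → awosambimesuavie.
Rule 3 (final vowel raising): /e/ is a mid vowel in word-final position, so it raises to [i]. /awosambimesuavie/ → awosambimesuavii.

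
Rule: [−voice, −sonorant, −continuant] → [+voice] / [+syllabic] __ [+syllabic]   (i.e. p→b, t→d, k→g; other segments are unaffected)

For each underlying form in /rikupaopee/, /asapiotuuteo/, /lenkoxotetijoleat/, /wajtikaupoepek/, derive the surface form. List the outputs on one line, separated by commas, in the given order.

/rikupaopee/: /k/ is a voiceless stop between vowels /i/ and /u/, so it voices to [g]. /p/ is a voiceless stop between vowels /u/ and /a/, so it voices to [b]. /p/ is a voiceless stop between vowels /o/ and /e/, so it voices to [b]. → [rigubaobee].
/asapiotuuteo/: /p/ is a voiceless stop between vowels /a/ and /i/, so it voices to [b]. /t/ is a voiceless stop between vowels /o/ and /u/, so it voices to [d]. /t/ is a voiceless stop between vowels /u/ and /e/, so it voices to [d]. → [asabioduudeo].
/lenkoxotetijoleat/: /t/ is a voiceless stop between vowels /o/ and /e/, so it voices to [d]. /t/ is a voiceless stop between vowels /e/ and /i/, so it voices to [d]. → [lenkoxodedijoleat].
/wajtikaupoepek/: /k/ is a voiceless stop between vowels /i/ and /a/, so it voices to [g]. /p/ is a voiceless stop between vowels /u/ and /o/, so it voices to [b]. /p/ is a voiceless stop between vowels /e/ and /e/, so it voices to [b]. → [wajtigauboebek].

rigubaobee, asabioduudeo, lenkoxodedijoleat, wajtigauboebek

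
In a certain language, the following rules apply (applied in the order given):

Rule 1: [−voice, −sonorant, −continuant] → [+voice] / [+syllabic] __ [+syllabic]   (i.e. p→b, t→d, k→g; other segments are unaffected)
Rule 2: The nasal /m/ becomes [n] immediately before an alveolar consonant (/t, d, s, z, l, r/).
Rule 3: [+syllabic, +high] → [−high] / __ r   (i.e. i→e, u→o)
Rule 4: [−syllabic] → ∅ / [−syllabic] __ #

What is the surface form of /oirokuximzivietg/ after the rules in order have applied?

Rule 1 (intervocalic voicing): /k/ is a voiceless stop between vowels /o/ and /u/, so it voices to [g]. /oirokuximzivietg/ → oiroguximzivietg.
Rule 2 (nasal place assimilation): /m/ precedes the alveolar consonant /z/, so it assimilates in place to [n]. /oiroguximzivietg/ → oiroguxinzivietg.
Rule 3 (pre-rhotic lowering): /i/ is a high vowel immediately before /r/, so it lowers to [e]. /oiroguxinzivietg/ → oeroguxinzivietg.
Rule 4 (final cluster simplification): /g/ is the second consonant of a word-final cluster /tg/, so it deletes. /oeroguxinzivietg/ → oeroguxinziviet.

oeroguxinziviet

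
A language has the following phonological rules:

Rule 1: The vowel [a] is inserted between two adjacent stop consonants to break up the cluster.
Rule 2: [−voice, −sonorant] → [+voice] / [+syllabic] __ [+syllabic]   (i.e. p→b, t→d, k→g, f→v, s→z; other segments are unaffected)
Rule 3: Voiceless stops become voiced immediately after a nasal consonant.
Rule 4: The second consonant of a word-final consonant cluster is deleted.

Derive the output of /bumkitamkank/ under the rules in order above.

Rule 1 (stop-cluster a-epenthesis): no segment meets the environment; /bumkitamkank/ is unchanged.
Rule 2 (intervocalic voicing): /t/ is a voiceless obstruent between vowels /i/ and /a/, so it voices to [d]. /bumkitamkank/ → bumkidamkank.
Rule 3 (post-nasal voicing): /k/ is a voiceless stop immediately after the nasal /m/, so it voices to [g]. /k/ is a voiceless stop immediately after the nasal /m/, so it voices to [g]. /k/ is a voiceless stop immediately after the nasal /n/, so it voices to [g]. /bumkidamkank/ → bumgidamgang.
Rule 4 (final cluster simplification): /g/ is the second consonant of a word-final cluster /ng/, so it deletes. /bumgidamgang/ → bumgidamgan.

bumgidamgan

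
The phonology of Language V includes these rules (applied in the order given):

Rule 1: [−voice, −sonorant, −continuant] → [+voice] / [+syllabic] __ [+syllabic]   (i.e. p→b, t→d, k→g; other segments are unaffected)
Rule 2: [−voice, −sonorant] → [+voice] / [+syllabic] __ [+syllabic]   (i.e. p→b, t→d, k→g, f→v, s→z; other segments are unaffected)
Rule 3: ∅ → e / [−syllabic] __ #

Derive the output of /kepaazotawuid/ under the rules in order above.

Rule 1 (intervocalic voicing): /p/ is a voiceless stop between vowels /e/ and /a/, so it voices to [b]. /t/ is a voiceless stop between vowels /o/ and /a/, so it voices to [d]. /kepaazotawuid/ → kebaazodawuid.
Rule 2 (intervocalic voicing): no segment meets the environment; /kebaazodawuid/ is unchanged.
Rule 3 (final e-epenthesis): the form ends in the consonant /d/, so [e] is inserted word-finally. /kebaazodawuid/ → kebaazodawuide.

kebaazodawuide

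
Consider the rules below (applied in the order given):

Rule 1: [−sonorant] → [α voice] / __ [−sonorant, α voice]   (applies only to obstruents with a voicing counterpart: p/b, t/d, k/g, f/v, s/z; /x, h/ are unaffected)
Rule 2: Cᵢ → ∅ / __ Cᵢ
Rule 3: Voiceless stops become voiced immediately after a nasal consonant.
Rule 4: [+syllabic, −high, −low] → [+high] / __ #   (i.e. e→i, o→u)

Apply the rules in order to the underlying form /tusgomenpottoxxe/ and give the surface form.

tuzgomenbotoxi

Rule 1 (regressive voicing assimilation): /s/ precedes the voiced obstruent /g/, so it voices to [z] by assimilation. /tusgomenpottoxxe/ → tuzgomenpottoxxe.
Rule 2 (degemination): /tt/ is a geminate; the first /t/ deletes. /xx/ is a geminate; the first /x/ deletes. /tuzgomenpottoxxe/ → tuzgomenpotoxe.
Rule 3 (post-nasal voicing): /p/ is a voiceless stop immediately after the nasal /n/, so it voices to [b]. /tuzgomenpotoxe/ → tuzgomenbotoxe.
Rule 4 (final vowel raising): /e/ is a mid vowel in word-final position, so it raises to [i]. /tuzgomenbotoxe/ → tuzgomenbotoxi.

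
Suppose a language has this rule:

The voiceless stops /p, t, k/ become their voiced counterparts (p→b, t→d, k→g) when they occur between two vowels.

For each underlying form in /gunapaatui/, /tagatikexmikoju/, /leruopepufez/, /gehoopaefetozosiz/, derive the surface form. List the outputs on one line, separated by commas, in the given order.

/gunapaatui/: /p/ is a voiceless stop between vowels /a/ and /a/, so it voices to [b]. /t/ is a voiceless stop between vowels /a/ and /u/, so it voices to [d]. → [gunabaadui].
/tagatikexmikoju/: /t/ is a voiceless stop between vowels /a/ and /i/, so it voices to [d]. /k/ is a voiceless stop between vowels /i/ and /e/, so it voices to [g]. /k/ is a voiceless stop between vowels /i/ and /o/, so it voices to [g]. → [tagadigexmigoju].
/leruopepufez/: /p/ is a voiceless stop between vowels /o/ and /e/, so it voices to [b]. /p/ is a voiceless stop between vowels /e/ and /u/, so it voices to [b]. → [leruobebufez].
/gehoopaefetozosiz/: /p/ is a voiceless stop between vowels /o/ and /a/, so it voices to [b]. /t/ is a voiceless stop between vowels /e/ and /o/, so it voices to [d]. → [gehoobaefedozosiz].

gunabaadui, tagadigexmigoju, leruobebufez, gehoobaefedozosiz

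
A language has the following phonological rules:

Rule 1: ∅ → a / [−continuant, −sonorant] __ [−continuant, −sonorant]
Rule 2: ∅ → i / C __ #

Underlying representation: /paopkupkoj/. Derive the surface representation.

Rule 1 (stop-cluster a-epenthesis): /p/ and /k/ form a stop–stop cluster, so [a] is inserted between them. /p/ and /k/ form a stop–stop cluster, so [a] is inserted between them. /paopkupkoj/ → paopakupakoj.
Rule 2 (final i-epenthesis): the form ends in the consonant /j/, so [i] is inserted word-finally. /paopakupakoj/ → paopakupakoji.

paopakupakoji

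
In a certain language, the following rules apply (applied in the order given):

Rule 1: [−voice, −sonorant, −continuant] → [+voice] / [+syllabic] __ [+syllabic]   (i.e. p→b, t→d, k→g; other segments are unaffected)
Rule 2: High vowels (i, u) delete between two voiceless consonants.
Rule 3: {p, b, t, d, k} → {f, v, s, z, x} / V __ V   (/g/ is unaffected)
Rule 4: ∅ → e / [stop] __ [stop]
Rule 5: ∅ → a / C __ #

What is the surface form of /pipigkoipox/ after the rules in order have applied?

pivigekoivoxa

Rule 1 (intervocalic voicing): /p/ is a voiceless stop between vowels /i/ and /i/, so it voices to [b]. /p/ is a voiceless stop between vowels /i/ and /o/, so it voices to [b]. /pipigkoipox/ → pibigkoibox.
Rule 2 (high vowel syncope): no segment meets the environment; /pibigkoibox/ is unchanged.
Rule 3 (intervocalic spirantization): /b/ is a stop between vowels /i/ and /i/, so it spirantizes to the fricative [v]. /b/ is a stop between vowels /i/ and /o/, so it spirantizes to the fricative [v]. /pibigkoibox/ → pivigkoivox.
Rule 4 (stop-cluster e-epenthesis): /g/ and /k/ form a stop–stop cluster, so [e] is inserted between them. /pivigkoivox/ → pivigekoivox.
Rule 5 (final a-epenthesis): the form ends in the consonant /x/, so [a] is inserted word-finally. /pivigekoivox/ → pivigekoivoxa.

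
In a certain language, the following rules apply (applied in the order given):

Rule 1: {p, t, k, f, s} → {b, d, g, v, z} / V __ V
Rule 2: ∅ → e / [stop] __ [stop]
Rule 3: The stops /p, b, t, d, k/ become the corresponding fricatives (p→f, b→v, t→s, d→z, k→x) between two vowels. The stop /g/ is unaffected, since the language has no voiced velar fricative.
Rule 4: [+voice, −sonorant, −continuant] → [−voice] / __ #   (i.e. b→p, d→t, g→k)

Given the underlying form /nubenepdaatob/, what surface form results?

nuvenefezaazop

Rule 1 (intervocalic voicing): /t/ is a voiceless obstruent between vowels /a/ and /o/, so it voices to [d]. /nubenepdaatob/ → nubenepdaadob.
Rule 2 (stop-cluster e-epenthesis): /p/ and /d/ form a stop–stop cluster, so [e] is inserted between them. /nubenepdaadob/ → nubenepedaadob.
Rule 3 (intervocalic spirantization): /b/ is a stop between vowels /u/ and /e/, so it spirantizes to the fricative [v]. /p/ is a stop between vowels /e/ and /e/, so it spirantizes to the fricative [f]. /d/ is a stop between vowels /e/ and /a/, so it spirantizes to the fricative [z]. /d/ is a stop between vowels /a/ and /o/, so it spirantizes to the fricative [z]. /nubenepedaadob/ → nuvenefezaazob.
Rule 4 (final devoicing): /b/ is a voiced stop in word-final position, so it devoices to [p]. /nuvenefezaazob/ → nuvenefezaazop.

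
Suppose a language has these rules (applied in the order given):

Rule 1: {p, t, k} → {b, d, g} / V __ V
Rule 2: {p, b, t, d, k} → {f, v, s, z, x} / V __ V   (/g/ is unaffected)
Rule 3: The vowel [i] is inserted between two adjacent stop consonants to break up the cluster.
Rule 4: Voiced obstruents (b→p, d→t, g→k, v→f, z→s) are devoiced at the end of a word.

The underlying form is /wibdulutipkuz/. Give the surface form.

wibiduluzipikus

Rule 1 (intervocalic voicing): /t/ is a voiceless stop between vowels /u/ and /i/, so it voices to [d]. /wibdulutipkuz/ → wibduludipkuz.
Rule 2 (intervocalic spirantization): /d/ is a stop between vowels /u/ and /i/, so it spirantizes to the fricative [z]. /wibduludipkuz/ → wibduluzipkuz.
Rule 3 (stop-cluster i-epenthesis): /b/ and /d/ form a stop–stop cluster, so [i] is inserted between them. /p/ and /k/ form a stop–stop cluster, so [i] is inserted between them. /wibduluzipkuz/ → wibiduluzipikuz.
Rule 4 (final devoicing): /z/ is a voiced obstruent in word-final position, so it devoices to [s]. /wibiduluzipikuz/ → wibiduluzipikus.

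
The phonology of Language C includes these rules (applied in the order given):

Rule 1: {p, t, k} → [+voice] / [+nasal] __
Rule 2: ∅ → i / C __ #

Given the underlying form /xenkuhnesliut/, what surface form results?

xenguhnesliuti

Rule 1 (post-nasal voicing): /k/ is a voiceless stop immediately after the nasal /n/, so it voices to [g]. /xenkuhnesliut/ → xenguhnesliut.
Rule 2 (final i-epenthesis): the form ends in the consonant /t/, so [i] is inserted word-finally. /xenguhnesliut/ → xenguhnesliuti.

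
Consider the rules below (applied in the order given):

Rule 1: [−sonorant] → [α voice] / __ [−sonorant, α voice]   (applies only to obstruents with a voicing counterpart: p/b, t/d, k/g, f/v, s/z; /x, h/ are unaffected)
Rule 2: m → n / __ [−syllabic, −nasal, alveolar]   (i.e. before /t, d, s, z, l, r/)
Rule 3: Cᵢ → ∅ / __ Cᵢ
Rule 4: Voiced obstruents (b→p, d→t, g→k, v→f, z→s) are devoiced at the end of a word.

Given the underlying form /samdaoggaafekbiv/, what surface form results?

sandaogaafegbif

Rule 1 (regressive voicing assimilation): /k/ precedes the voiced obstruent /b/, so it voices to [g] by assimilation. /samdaoggaafekbiv/ → samdaoggaafegbiv.
Rule 2 (nasal place assimilation): /m/ precedes the alveolar consonant /d/, so it assimilates in place to [n]. /samdaoggaafegbiv/ → sandaoggaafegbiv.
Rule 3 (degemination): /gg/ is a geminate; the first /g/ deletes. /sandaoggaafegbiv/ → sandaogaafegbiv.
Rule 4 (final devoicing): /v/ is a voiced obstruent in word-final position, so it devoices to [f]. /sandaogaafegbiv/ → sandaogaafegbif.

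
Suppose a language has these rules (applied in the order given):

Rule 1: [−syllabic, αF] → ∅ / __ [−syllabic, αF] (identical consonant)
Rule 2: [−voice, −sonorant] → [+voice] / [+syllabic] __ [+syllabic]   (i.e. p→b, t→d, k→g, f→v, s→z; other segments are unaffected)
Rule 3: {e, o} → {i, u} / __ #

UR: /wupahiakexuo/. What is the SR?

wubahiagexuu

Rule 1 (degemination): no segment meets the environment; /wupahiakexuo/ is unchanged.
Rule 2 (intervocalic voicing): /p/ is a voiceless obstruent between vowels /u/ and /a/, so it voices to [b]. /k/ is a voiceless obstruent between vowels /a/ and /e/, so it voices to [g]. /wupahiakexuo/ → wubahiagexuo.
Rule 3 (final vowel raising): /o/ is a mid vowel in word-final position, so it raises to [u]. /wubahiagexuo/ → wubahiagexuu.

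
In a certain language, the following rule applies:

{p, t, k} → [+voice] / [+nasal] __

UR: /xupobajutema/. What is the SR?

No segment of /xupobajutema/ meets the structural description of the rule, so the form surfaces unchanged.

xupobajutema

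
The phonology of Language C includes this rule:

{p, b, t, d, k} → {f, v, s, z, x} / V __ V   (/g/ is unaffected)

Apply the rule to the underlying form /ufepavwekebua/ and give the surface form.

/p/ is a stop between vowels /e/ and /a/, so it spirantizes to the fricative [f].
/k/ is a stop between vowels /e/ and /e/, so it spirantizes to the fricative [x].
/b/ is a stop between vowels /e/ and /u/, so it spirantizes to the fricative [v].
Surface form: [ufefavwexevua].

ufefavwexevua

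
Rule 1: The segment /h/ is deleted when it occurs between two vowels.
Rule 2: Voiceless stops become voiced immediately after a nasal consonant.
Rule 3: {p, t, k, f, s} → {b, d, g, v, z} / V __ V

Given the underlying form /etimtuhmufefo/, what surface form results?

Rule 1 (intervocalic h-deletion): no segment meets the environment; /etimtuhmufefo/ is unchanged.
Rule 2 (post-nasal voicing): /t/ is a voiceless stop immediately after the nasal /m/, so it voices to [d]. /etimtuhmufefo/ → etimduhmufefo.
Rule 3 (intervocalic voicing): /t/ is a voiceless obstruent between vowels /e/ and /i/, so it voices to [d]. /f/ is a voiceless obstruent between vowels /u/ and /e/, so it voices to [v]. /f/ is a voiceless obstruent between vowels /e/ and /o/, so it voices to [v]. /etimduhmufefo/ → edimduhmuvevo.

edimduhmuvevo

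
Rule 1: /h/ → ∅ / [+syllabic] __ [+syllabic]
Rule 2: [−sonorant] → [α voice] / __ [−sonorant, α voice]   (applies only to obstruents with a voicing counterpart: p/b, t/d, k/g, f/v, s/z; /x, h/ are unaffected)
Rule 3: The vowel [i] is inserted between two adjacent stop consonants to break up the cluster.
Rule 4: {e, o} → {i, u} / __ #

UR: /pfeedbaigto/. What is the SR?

pfeedibaikitu

Rule 1 (intervocalic h-deletion): no segment meets the environment; /pfeedbaigto/ is unchanged.
Rule 2 (regressive voicing assimilation): /g/ precedes the voiceless obstruent /t/, so it devoices to [k] by assimilation. /pfeedbaigto/ → pfeedbaikto.
Rule 3 (stop-cluster i-epenthesis): /d/ and /b/ form a stop–stop cluster, so [i] is inserted between them. /k/ and /t/ form a stop–stop cluster, so [i] is inserted between them. /pfeedbaikto/ → pfeedibaikito.
Rule 4 (final vowel raising): /o/ is a mid vowel in word-final position, so it raises to [u]. /pfeedibaikito/ → pfeedibaikitu.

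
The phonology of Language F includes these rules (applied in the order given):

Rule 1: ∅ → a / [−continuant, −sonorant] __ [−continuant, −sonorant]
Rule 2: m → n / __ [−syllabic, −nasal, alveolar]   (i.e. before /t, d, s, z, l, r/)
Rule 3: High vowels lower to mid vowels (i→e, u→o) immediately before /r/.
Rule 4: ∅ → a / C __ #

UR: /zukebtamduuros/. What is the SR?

Rule 1 (stop-cluster a-epenthesis): /b/ and /t/ form a stop–stop cluster, so [a] is inserted between them. /zukebtamduuros/ → zukebatamduuros.
Rule 2 (nasal place assimilation): /m/ precedes the alveolar consonant /d/, so it assimilates in place to [n]. /zukebatamduuros/ → zukebatanduuros.
Rule 3 (pre-rhotic lowering): /u/ is a high vowel immediately before /r/, so it lowers to [o]. /zukebatanduuros/ → zukebatanduoros.
Rule 4 (final a-epenthesis): the form ends in the consonant /s/, so [a] is inserted word-finally. /zukebatanduoros/ → zukebatanduorosa.

zukebatanduorosa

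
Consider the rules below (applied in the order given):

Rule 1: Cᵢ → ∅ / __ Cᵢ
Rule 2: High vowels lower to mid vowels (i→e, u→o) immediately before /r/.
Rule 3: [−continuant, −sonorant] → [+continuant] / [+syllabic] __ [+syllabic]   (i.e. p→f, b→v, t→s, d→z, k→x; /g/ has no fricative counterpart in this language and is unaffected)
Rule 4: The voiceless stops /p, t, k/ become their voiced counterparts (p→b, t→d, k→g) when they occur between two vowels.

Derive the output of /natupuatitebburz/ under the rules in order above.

Rule 1 (degemination): /bb/ is a geminate; the first /b/ deletes. /natupuatitebburz/ → natupuatiteburz.
Rule 2 (pre-rhotic lowering): /u/ is a high vowel immediately before /r/, so it lowers to [o]. /natupuatiteburz/ → natupuatiteborz.
Rule 3 (intervocalic spirantization): /t/ is a stop between vowels /a/ and /u/, so it spirantizes to the fricative [s]. /p/ is a stop between vowels /u/ and /u/, so it spirantizes to the fricative [f]. /t/ is a stop between vowels /a/ and /i/, so it spirantizes to the fricative [s]. /t/ is a stop between vowels /i/ and /e/, so it spirantizes to the fricative [s]. /b/ is a stop between vowels /e/ and /o/, so it spirantizes to the fricative [v]. /natupuatiteborz/ → nasufuasisevorz.
Rule 4 (intervocalic voicing): no segment meets the environment; /nasufuasisevorz/ is unchanged.

nasufuasisevorz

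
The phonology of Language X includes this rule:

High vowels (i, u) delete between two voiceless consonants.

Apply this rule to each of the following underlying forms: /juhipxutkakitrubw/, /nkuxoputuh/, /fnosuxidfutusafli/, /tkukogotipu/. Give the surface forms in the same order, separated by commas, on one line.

/juhipxutkakitrubw/: /i/ is a high vowel flanked by voiceless consonants /h/ and /p/, so it deletes. /u/ is a high vowel flanked by voiceless consonants /x/ and /t/, so it deletes. /i/ is a high vowel flanked by voiceless consonants /k/ and /t/, so it deletes. → [juhpxtkaktrubw].
/nkuxoputuh/: /u/ is a high vowel flanked by voiceless consonants /k/ and /x/, so it deletes. /u/ is a high vowel flanked by voiceless consonants /p/ and /t/, so it deletes. /u/ is a high vowel flanked by voiceless consonants /t/ and /h/, so it deletes. → [nkxopth].
/fnosuxidfutusafli/: /u/ is a high vowel flanked by voiceless consonants /s/ and /x/, so it deletes. /u/ is a high vowel flanked by voiceless consonants /f/ and /t/, so it deletes. /u/ is a high vowel flanked by voiceless consonants /t/ and /s/, so it deletes. → [fnosxidftsafli].
/tkukogotipu/: /u/ is a high vowel flanked by voiceless consonants /k/ and /k/, so it deletes. /i/ is a high vowel flanked by voiceless consonants /t/ and /p/, so it deletes. → [tkkogotpu].

juhpxtkaktrubw, nkxopth, fnosxidftsafli, tkkogotpu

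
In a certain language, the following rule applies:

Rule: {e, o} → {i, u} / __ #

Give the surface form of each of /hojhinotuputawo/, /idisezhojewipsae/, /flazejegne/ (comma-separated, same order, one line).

/hojhinotuputawo/: /o/ is a mid vowel in word-final position, so it raises to [u]. → [hojhinotuputawu].
/idisezhojewipsae/: /e/ is a mid vowel in word-final position, so it raises to [i]. → [idisezhojewipsai].
/flazejegne/: /e/ is a mid vowel in word-final position, so it raises to [i]. → [flazejegni].

hojhinotuputawu, idisezhojewipsai, flazejegni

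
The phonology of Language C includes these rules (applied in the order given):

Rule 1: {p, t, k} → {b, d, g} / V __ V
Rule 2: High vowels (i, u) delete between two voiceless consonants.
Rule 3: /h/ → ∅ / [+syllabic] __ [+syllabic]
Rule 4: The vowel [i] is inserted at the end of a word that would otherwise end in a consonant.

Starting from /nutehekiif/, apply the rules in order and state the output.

Rule 1 (intervocalic voicing): /t/ is a voiceless stop between vowels /u/ and /e/, so it voices to [d]. /k/ is a voiceless stop between vowels /e/ and /i/, so it voices to [g]. /nutehekiif/ → nudehegiif.
Rule 2 (high vowel syncope): no segment meets the environment; /nudehegiif/ is unchanged.
Rule 3 (intervocalic h-deletion): /h/ occurs between vowels /e/ and /e/, so it deletes. /nudehegiif/ → nudeegiif.
Rule 4 (final i-epenthesis): the form ends in the consonant /f/, so [i] is inserted word-finally. /nudeegiif/ → nudeegiifi.

nudeegiifi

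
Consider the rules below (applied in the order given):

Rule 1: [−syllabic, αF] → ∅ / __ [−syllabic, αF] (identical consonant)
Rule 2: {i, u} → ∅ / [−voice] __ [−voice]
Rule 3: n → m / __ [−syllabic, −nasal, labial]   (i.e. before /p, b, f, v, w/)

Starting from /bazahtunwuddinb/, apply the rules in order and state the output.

bazahtumwudimb

Rule 1 (degemination): /dd/ is a geminate; the first /d/ deletes. /bazahtunwuddinb/ → bazahtunwudinb.
Rule 2 (high vowel syncope): no segment meets the environment; /bazahtunwudinb/ is unchanged.
Rule 3 (nasal place assimilation): /n/ precedes the labial consonant /w/, so it assimilates in place to [m]. /n/ precedes the labial consonant /b/, so it assimilates in place to [m]. /bazahtunwudinb/ → bazahtumwudimb.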